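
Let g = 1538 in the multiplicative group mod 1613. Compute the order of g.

1612

The order of 1538 must divide p − 1 = 1612 = 2^2 · 13 · 31.
Divisors: 1, 2, 4, 13, 26, 31, 52, 62, 124, 403, 806, 1612.
Check each in increasing order: 1538^1 ≡ 1538;  1538^2 ≡ 786;  1538^4 ≡ 17;  1538^13 ≡ 902;  1538^26 ≡ 652;  1538^31 ≡ 1008;  1538^52 ≡ 885;  1538^62 ≡ 1487;  1538^124 ≡ 1359;  1538^403 ≡ 1486;  1538^806 ≡ 1612;  1538^1612 ≡ 1.
Smallest exponent giving 1 is 1612.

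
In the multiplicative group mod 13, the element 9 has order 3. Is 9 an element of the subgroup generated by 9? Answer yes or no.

⟨9⟩ has order 3; its elements mod 13 are {1, 3, 9}.
9 is in this set.

yes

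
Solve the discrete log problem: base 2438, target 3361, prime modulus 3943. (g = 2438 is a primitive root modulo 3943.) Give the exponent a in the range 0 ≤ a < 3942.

1141

Baby-step giant-step with m = ceil(sqrt(3942)) = 63.
Baby table (2438^j mod 3943 for j=0..62):
  0:1  1:2438  2:1743  3:2823  4:1939  5:3568  6:526  7:913
  8:2042  9:2330  10:2620  11:3843  12:666  13:3135  14:1596  15:3250
  16:2013  17:2602  18:3332  19:836  20:3580  21:2181  22:2114  23:431
  24:1940  25:2063  26:2269  27:3736  28:38  29:1955  30:3146  31:813
  32:2708  33:1522  34:273  35:3150  36:2679  37:1794  38:985  39:143
  40:1650  41:840  42:1503  43:1267  44:1577  45:301  46:440  47:224
  48:1978  49:75  50:1472  51:606  52:2746  53:3477  54:3419  55:20
  56:1444  57:3316  58:1258  59:3293  60:386  61:2634  62:2488
Giant step factor: 2438^(-63) ≡ 316 (mod 3943).
Scan 3361·316^i mod 3943 for i = 0, 1, …:
  i=0: 3361   i=1: 1409   i=2: 3628   i=3: 2978
  i=4: 2614   i=5: 1937   i=6: 927   i=7: 1150
  i=8: 644   i=9: 2411     …   i=17: 1912
  i=18: 913
Match at i=18, j=7: a = 18·63 + 7 = 1141.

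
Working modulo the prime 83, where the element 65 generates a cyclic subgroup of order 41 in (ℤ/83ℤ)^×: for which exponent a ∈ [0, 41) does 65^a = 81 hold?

28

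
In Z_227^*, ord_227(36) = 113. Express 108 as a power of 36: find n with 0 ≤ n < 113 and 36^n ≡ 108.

Baby-step giant-step with m = ceil(sqrt(113)) = 11.
Baby table (36^j mod 227 for j=0..10):
  0:1  1:36  2:161  3:121  4:43  5:186  6:113  7:209
  8:33  9:53  10:92
Giant step factor: 36^(-11) ≡ 144 (mod 227).
Scan 108·144^i mod 227 for i = 0, 1, …:
  i=0: 108   i=1: 116   i=2: 133   i=3: 84
  i=4: 65   i=5: 53
Match at i=5, j=9: n = 5·11 + 9 = 64.

64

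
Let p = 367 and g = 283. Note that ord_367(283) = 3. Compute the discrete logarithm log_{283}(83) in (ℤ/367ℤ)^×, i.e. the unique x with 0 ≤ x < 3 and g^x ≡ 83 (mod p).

2

Successive powers of 283 modulo 367:
  283^0=1  283^1=283  283^2=83
So 283^2 ≡ 83 (mod 367), giving x = 2.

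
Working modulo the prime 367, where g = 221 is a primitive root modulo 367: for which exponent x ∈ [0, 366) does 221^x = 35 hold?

69

Baby-step giant-step with m = ceil(sqrt(366)) = 20.
Baby table (221^j mod 367 for j=0..19):
  0:1  1:221  2:30  3:24  4:166  5:353  6:209  7:314
  8:31  9:245  10:196  11:10  12:8  13:300  14:240  15:192
  16:227  17:255  18:204  19:310
Giant step factor: 221^(-20) ≡ 37 (mod 367).
Scan 35·37^i mod 367 for i = 0, 1, …:
  i=0: 35   i=1: 194   i=2: 205   i=3: 245
Match at i=3, j=9: x = 3·20 + 9 = 69.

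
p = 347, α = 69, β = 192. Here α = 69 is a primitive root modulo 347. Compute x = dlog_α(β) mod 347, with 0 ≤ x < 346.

Baby-step giant-step with m = ceil(sqrt(346)) = 19.
Baby table (69^j mod 347 for j=0..18):
  0:1  1:69  2:250  3:247  4:40  5:331  6:284  7:164
  8:212  9:54  10:256  11:314  12:152  13:78  14:177  15:68
  16:181  17:344  18:140
Giant step factor: 69^(-19) ≡ 316 (mod 347).
Scan 192·316^i mod 347 for i = 0, 1, …:
  i=0: 192   i=1: 294   i=2: 255   i=3: 76
  i=4: 73   i=5: 166   i=6: 59   i=7: 253
  i=8: 138   i=9: 233     …   i=13: 141
  i=14: 140
Match at i=14, j=18: x = 14·19 + 18 = 284.

284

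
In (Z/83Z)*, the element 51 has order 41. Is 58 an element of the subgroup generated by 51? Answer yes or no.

58 ∈ ⟨51⟩ iff 58^41 ≡ 1 (mod 83), since |⟨51⟩| = 41.
58^41 mod 83 = 82.
Since 82 ≠ 1, 58 does not lie in the subgroup.

no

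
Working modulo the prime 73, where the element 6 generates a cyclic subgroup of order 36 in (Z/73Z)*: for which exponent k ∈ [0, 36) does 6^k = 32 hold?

Successive powers of 6 modulo 73:
  6^0=1  6^1=6  6^2=36  6^3=70  6^4=55  6^5=38
  6^6=9  6^7=54  6^8=32
So 6^8 ≡ 32 (mod 73), giving k = 8.

8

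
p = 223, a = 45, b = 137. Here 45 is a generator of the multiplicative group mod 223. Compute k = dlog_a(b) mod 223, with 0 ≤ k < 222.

85

Baby-step giant-step with m = ceil(sqrt(222)) = 15.
Baby table (45^j mod 223 for j=0..14):
  0:1  1:45  2:18  3:141  4:101  5:85  6:34  7:192
  8:166  9:111  10:89  11:214  12:41  13:61  14:69
Giant step factor: 45^(-15) ≡ 118 (mod 223).
Scan 137·118^i mod 223 for i = 0, 1, …:
  i=0: 137   i=1: 110   i=2: 46   i=3: 76
  i=4: 48   i=5: 89
Match at i=5, j=10: k = 5·15 + 10 = 85.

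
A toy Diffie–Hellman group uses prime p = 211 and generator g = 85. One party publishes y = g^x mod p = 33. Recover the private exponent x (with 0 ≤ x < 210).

85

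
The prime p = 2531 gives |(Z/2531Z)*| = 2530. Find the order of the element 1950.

110

The order of 1950 must divide p − 1 = 2530 = 2 · 5 · 11 · 23.
Divisors: 1, 2, 5, 10, 11, 22, 23, 46, 55, 110, 115, 230, 253, 506, 1265, 2530.
Check each in increasing order: 1950^1 ≡ 1950;  1950^2 ≡ 938;  1950^5 ≡ 1768;  1950^10 ≡ 39;  1950^11 ≡ 120;  1950^22 ≡ 1745;  1950^23 ≡ 1086;  1950^46 ≡ 2481;  1950^55 ≡ 2530;  1950^110 ≡ 1.
Smallest exponent giving 1 is 110.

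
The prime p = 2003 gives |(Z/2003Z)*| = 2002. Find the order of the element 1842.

The order of 1842 must divide p − 1 = 2002 = 2 · 7 · 11 · 13.
Divisors: 1, 2, 7, 11, 13, 14, 22, 26, 77, 91, 143, 154, 182, 286, 1001, 2002.
Check each in increasing order: 1842^1 ≡ 1842;  1842^2 ≡ 1885;  1842^7 ≡ 1957;  1842^11 ≡ 456;  1842^13 ≡ 273;  1842^14 ≡ 113;  1842^22 ≡ 1627;  1842^26 ≡ 418;  1842^77 ≡ 1734;  1842^91 ≡ 1651;  1842^143 ≡ 1270;  1842^154 ≡ 253;  1842^182 ≡ 1721;  1842^286 ≡ 485;  1842^1001 ≡ 2002;  1842^2002 ≡ 1.
Smallest exponent giving 1 is 2002.

2002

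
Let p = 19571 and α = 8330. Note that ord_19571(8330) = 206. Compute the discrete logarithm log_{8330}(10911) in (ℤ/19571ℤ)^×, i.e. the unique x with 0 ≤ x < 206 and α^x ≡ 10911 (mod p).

58

Baby-step giant-step with m = ceil(sqrt(206)) = 15.
Baby table (8330^j mod 19571 for j=0..14):
  0:1  1:8330  2:9705  3:14420  4:11373  5:13450  6:14096  7:13251
  8:390  9:19485  10:7747  11:6923  12:12424  13:472  14:17560
Giant step factor: 8330^(-15) ≡ 1759 (mod 19571).
Scan 10911·1759^i mod 19571 for i = 0, 1, …:
  i=0: 10911   i=1: 12869   i=2: 12495   i=3: 472
Match at i=3, j=13: x = 3·15 + 13 = 58.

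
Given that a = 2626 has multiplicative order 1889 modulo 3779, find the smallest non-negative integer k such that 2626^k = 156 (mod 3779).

460

Baby-step giant-step with m = ceil(sqrt(1889)) = 44.
Baby table (2626^j mod 3779 for j=0..43):
  0:1  1:2626  2:2980  3:2950  4:3529  5:1046  6:3242  7:3184
  8:2036  9:3030  10:1985  11:1369  12:1165  13:2079  14:2578  15:1639
  16:3512  17:1752  18:1709  19:2161  20:2507  21:364  22:3556  23:147
  24:564  25:3475  26:2844  27:1040  28:2602  29:420  30:3231  31:751
  32:3267  33:812  34:956  35:1200  36:3293  37:1066  38:2856  39:2320
  40:572  41:1809  42:231  43:1966
Giant step factor: 2626^(-44) ≡ 973 (mod 3779).
Scan 156·973^i mod 3779 for i = 0, 1, …:
  i=0: 156   i=1: 628   i=2: 2625   i=3: 3300
  i=4: 2529   i=5: 588   i=6: 1495   i=7: 3499
  i=8: 3427   i=9: 1393   i=10: 2507
Match at i=10, j=20: k = 10·44 + 20 = 460.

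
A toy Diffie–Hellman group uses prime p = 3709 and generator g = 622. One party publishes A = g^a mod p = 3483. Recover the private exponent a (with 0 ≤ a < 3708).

2284

Baby-step giant-step with m = ceil(sqrt(3708)) = 61.
Baby table (622^j mod 3709 for j=0..60):
  0:1  1:622  2:1148  3:1928  4:1209  5:2780  6:766  7:1700
  8:335  9:666  10:2553  11:514  12:734  13:341  14:689  15:2023
  16:955  17:570  18:2185  19:1576  20:1096  21:2965  22:857  23:2667
  24:951  25:1791  26:1302  27:1282  28:3678  29:2972  30:1502  31:3285
  32:3320  33:2836  34:2217  35:2935  36:742  37:1608  38:2455  39:2611
  40:3209  41:556  42:895  43:340  44:67  45:875  46:2736  47:3070
  48:3114  49:810  50:3105  51:2630  52:191  53:114  54:437  55:1057
  56:961  57:593  58:1655  59:2017  60:932
Giant step factor: 622^(-61) ≡ 1723 (mod 3709).
Scan 3483·1723^i mod 3709 for i = 0, 1, …:
  i=0: 3483   i=1: 47   i=2: 3092   i=3: 1392
  i=4: 2402   i=5: 3111   i=6: 748   i=7: 1781
  i=8: 1320   i=9: 743     …   i=36: 780
  i=37: 1282
Match at i=37, j=27: a = 37·61 + 27 = 2284.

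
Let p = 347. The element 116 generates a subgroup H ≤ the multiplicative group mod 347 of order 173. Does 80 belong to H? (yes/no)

no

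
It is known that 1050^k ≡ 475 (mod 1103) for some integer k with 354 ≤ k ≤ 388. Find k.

377

Compute 1050^354 mod 1103 = 219, then multiply by 1050 repeatedly:
  1050^354=219  1050^355=526  1050^356=800  1050^357=617  1050^358=389
  1050^359=340  1050^360=731  1050^361=965  1050^362=696  1050^363=614
  1050^364=548  1050^365=737  1050^366=647  1050^367=1005  1050^368=782
  1050^369=468  1050^370=565  1050^371=939  1050^372=971  1050^373=378
  1050^374=923  1050^375=716  1050^376=657  1050^377=475
Found 475 at exponent 377.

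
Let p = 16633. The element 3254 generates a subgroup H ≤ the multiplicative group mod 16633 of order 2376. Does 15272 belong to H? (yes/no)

no

15272 ∈ ⟨3254⟩ iff 15272^2376 ≡ 1 (mod 16633), since |⟨3254⟩| = 2376.
15272^2376 mod 16633 = 7374.
Since 7374 ≠ 1, 15272 does not lie in the subgroup.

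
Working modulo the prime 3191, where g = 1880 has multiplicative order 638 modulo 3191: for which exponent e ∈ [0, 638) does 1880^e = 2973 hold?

118

Baby-step giant-step with m = ceil(sqrt(638)) = 26.
Baby table (1880^j mod 3191 for j=0..25):
  0:1  1:1880  2:1963  3:1644  4:1832  5:1071  6:3150  7:2695
  8:2483  9:2798  10:1472  11:763  12:1681  13:1190  14:309  15:158
  16:277  17:627  18:1281  19:2266  20:95  21:3095  22:1407  23:3012
  24:1726  25:2824
Giant step factor: 1880^(-26) ≡ 902 (mod 3191).
Scan 2973·902^i mod 3191 for i = 0, 1, …:
  i=0: 2973   i=1: 1206   i=2: 2872   i=3: 2643
  i=4: 309
Match at i=4, j=14: e = 4·26 + 14 = 118.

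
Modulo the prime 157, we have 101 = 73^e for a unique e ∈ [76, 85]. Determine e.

Compute 73^76 mod 157 = 35, then multiply by 73 repeatedly:
  73^76=35  73^77=43  73^78=156  73^79=84  73^80=9
  73^81=29  73^82=76  73^83=53  73^84=101
Found 101 at exponent 84.

84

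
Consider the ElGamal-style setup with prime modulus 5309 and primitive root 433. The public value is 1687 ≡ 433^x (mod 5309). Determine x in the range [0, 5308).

Baby-step giant-step with m = ceil(sqrt(5308)) = 73.
Baby table (433^j mod 5309 for j=0..72):
  0:1  1:433  2:1674  3:2818  4:4433  5:2940  6:4169  7:117
  8:2880  9:4734  10:548  11:3688  12:4204  13:4654  14:3071  15:2493
  16:1742  17:408  18:1467  19:3440  20:3000  21:3604  22:4995  23:2072
  24:5264  25:1751  26:4305  27:606  28:2257  29:425  30:3519  31:44
  32:3125  33:4639  34:1885  35:3928  36:1944  37:2930  38:5148  39:4613
  40:1245  41:2876  42:3002  43:4470  44:3034  45:2399  46:3512  47:2322
  48:2025  49:840  50:2708  51:4584  52:4615  53:2111  54:915  55:3329
  56:2718  57:3605  58:119  59:3746  60:2773  61:875  62:1936  63:4775
  64:2374  65:3305  66:2944  67:592  68:1504  69:3534  70:1230  71:1690
  72:4437
Giant step factor: 433^(-73) ≡ 2667 (mod 5309).
Scan 1687·2667^i mod 5309 for i = 0, 1, …:
  i=0: 1687   i=1: 2506   i=2: 4780   i=3: 1351
  i=4: 3615   i=5: 61   i=6: 3417   i=7: 2895
  i=8: 1679   i=9: 2406     …   i=51: 3832
  i=52: 119
Match at i=52, j=58: x = 52·73 + 58 = 3854.

3854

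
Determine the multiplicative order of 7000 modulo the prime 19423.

The order of 7000 must divide p − 1 = 19422 = 2 · 3^2 · 13 · 83.
Divisors: 1, 2, 3, 6, 9, 13, 18, 26, 39, 78, 83, 117, 166, 234, 249, 498, 747, 1079, 1494, 2158, 3237, 6474, 9711, 19422.
Check each in increasing order: 7000^1 ≡ 7000;  7000^2 ≡ 15194;  7000^3 ≡ 17075;  7000^6 ≡ 16395;  7000^9 ≡ 926;  7000^13 ≡ 10262;  7000^18 ≡ 2864;  7000^26 ≡ 16561;  7000^39 ≡ 17155;  7000^78 ≡ 16152;  7000^83 ≡ 11526;  7000^117 ≡ 18465;  7000^166 ≡ 14779;  7000^234 ≡ 4883;  7000^249 ≡ 3044;  7000^498 ≡ 1165;  7000^747 ≡ 11274;  7000^1079 ≡ 13458;  7000^1494 ≡ 18387;  7000^2158 ≡ 17712;  7000^3237 ≡ 9040;  7000^6474 ≡ 9039;  7000^9711 ≡ 19422;  7000^19422 ≡ 1.
Smallest exponent giving 1 is 19422.

19422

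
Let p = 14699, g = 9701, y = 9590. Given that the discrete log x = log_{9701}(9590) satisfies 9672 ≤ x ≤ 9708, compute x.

Compute 9701^9672 mod 14699 = 13325, then multiply by 9701 repeatedly:
  9701^9672=13325  9701^9673=2819  9701^9674=6979  9701^9675=14384  9701^9676=1577
  9701^9677=11517  9701^9678=14017  9701^9679=13167  9701^9680=13456  9701^9681=9536
  9701^9682=7929  9701^9683=14061  9701^9684=13740  9701^9685=1208  9701^9686=3705
  9701^9687=3150  9701^9688=13628  9701^9689=2422  9701^9690=6820  9701^9691=621
  9701^9692=12430  9701^9693=7533  9701^9694=8904  9701^9695=6380  9701^9696=9590
Found 9590 at exponent 9696.

9696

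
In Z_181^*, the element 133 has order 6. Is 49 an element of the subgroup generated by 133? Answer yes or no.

yes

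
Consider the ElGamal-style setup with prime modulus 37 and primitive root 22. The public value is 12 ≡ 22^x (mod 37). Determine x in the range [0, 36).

16

Successive powers of 22 modulo 37:
  22^0=1  22^1=22  22^2=3  22^3=29  22^4=9  22^5=13
  22^6=27  22^7=2  22^8=7  22^9=6  22^10=21  22^11=18
  22^12=26  22^13=17  22^14=4  22^15=14  22^16=12
So 22^16 ≡ 12 (mod 37), giving x = 16.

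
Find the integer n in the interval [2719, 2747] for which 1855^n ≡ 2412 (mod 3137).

2740

Compute 1855^2719 mod 3137 = 2918, then multiply by 1855 repeatedly:
  1855^2719=2918  1855^2720=1565  1855^2721=1350  1855^2722=924  1855^2723=1218
  1855^2724=750  1855^2725=1559  1855^2726=2768  1855^2727=2508  1855^2728=169
  1855^2729=2932  1855^2730=2439  1855^2731=791  1855^2732=2326  1855^2733=1355
  1855^2734=788  1855^2735=3035  1855^2736=2147  1855^2737=1832  1855^2738=989
  1855^2739=2587  1855^2740=2412
Found 2412 at exponent 2740.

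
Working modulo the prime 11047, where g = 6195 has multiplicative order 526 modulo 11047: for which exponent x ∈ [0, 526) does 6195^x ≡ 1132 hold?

159

Baby-step giant-step with m = ceil(sqrt(526)) = 23.
Baby table (6195^j mod 11047 for j=0..22):
  0:1  1:6195  2:747  3:10019  4:5659  5:5374  6:7319  7:4317
  8:10075  9:10122  10:3018  11:4986  12:858  13:1703  14:200  15:1736
  16:5789  17:4293  18:5006  19:3241  20:5596  21:1734  22:4446
Giant step factor: 6195^(-23) ≡ 1038 (mod 11047).
Scan 1132·1038^i mod 11047 for i = 0, 1, …:
  i=0: 1132   i=1: 4034   i=2: 479   i=3: 87
  i=4: 1930   i=5: 3833   i=6: 1734
Match at i=6, j=21: x = 6·23 + 21 = 159.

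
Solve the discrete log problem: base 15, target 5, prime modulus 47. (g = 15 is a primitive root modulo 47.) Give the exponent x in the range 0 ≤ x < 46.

11

Baby-step giant-step with m = ceil(sqrt(46)) = 7.
Baby table (15^j mod 47 for j=0..6):
  0:1  1:15  2:37  3:38  4:6  5:43  6:34
Giant step factor: 15^(-7) ≡ 20 (mod 47).
Scan 5·20^i mod 47 for i = 0, 1, …:
  i=0: 5   i=1: 6
Match at i=1, j=4: x = 1·7 + 4 = 11.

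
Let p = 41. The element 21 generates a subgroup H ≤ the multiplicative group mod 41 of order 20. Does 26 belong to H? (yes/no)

no

⟨21⟩ has order 20; its elements mod 41 are {1, 2, 4, 5, 8, 9, 10, 16, 18, 20, 21, 23, 25, 31, 32, 33, 36, 37, 39, 40}.
26 is not in this set.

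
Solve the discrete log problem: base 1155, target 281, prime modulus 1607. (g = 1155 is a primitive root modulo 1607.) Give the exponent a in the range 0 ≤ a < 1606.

228

Baby-step giant-step with m = ceil(sqrt(1606)) = 41.
Baby table (1155^j mod 1607 for j=0..40):
  0:1  1:1155  2:215  3:847  4:1229  5:514  6:687  7:1234
  8:1468  9:155  10:648  11:1185  12:1118  13:869  14:927  15:423
  16:37  17:953  18:1527  19:806  20:477  21:1341  22:1314  23:662
  24:1285  25:914  26:1478  27:456  28:1191  29:13  30:552  31:1188
  32:1369  33:1514  34:254  35:896  36:1579  37:1407  38:408  39:389
  40:942
Giant step factor: 1155^(-41) ≡ 928 (mod 1607).
Scan 281·928^i mod 1607 for i = 0, 1, …:
  i=0: 281   i=1: 434   i=2: 1002   i=3: 1010
  i=4: 399   i=5: 662
Match at i=5, j=23: a = 5·41 + 23 = 228.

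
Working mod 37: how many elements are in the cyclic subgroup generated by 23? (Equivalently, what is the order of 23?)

The order of 23 must divide p − 1 = 36 = 2^2 · 3^2.
Divisors: 1, 2, 3, 4, 6, 9, 12, 18, 36.
Check each in increasing order: 23^1 ≡ 23;  23^2 ≡ 11;  23^3 ≡ 31;  23^4 ≡ 10;  23^6 ≡ 36;  23^9 ≡ 6;  23^12 ≡ 1.
Smallest exponent giving 1 is 12.

12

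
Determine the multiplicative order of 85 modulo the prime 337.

8

The order of 85 must divide p − 1 = 336 = 2^4 · 3 · 7.
Divisors: 1, 2, 3, 4, 6, 7, 8, 12, 14, 16, 21, 24, 28, 42, 48, 56, 84, 112, 168, 336.
Check each in increasing order: 85^1 ≡ 85;  85^2 ≡ 148;  85^3 ≡ 111;  85^4 ≡ 336;  85^6 ≡ 189;  85^7 ≡ 226;  85^8 ≡ 1.
Smallest exponent giving 1 is 8.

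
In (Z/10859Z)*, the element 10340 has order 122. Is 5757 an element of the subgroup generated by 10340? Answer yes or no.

no

5757 ∈ ⟨10340⟩ iff 5757^122 ≡ 1 (mod 10859), since |⟨10340⟩| = 122.
5757^122 mod 10859 = 8463.
Since 8463 ≠ 1, 5757 does not lie in the subgroup.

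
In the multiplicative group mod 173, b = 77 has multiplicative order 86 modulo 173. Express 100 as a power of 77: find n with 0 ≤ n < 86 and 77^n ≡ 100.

Baby-step giant-step with m = ceil(sqrt(86)) = 10.
Baby table (77^j mod 173 for j=0..9):
  0:1  1:77  2:47  3:159  4:133  5:34  6:23  7:41
  8:43  9:24
Giant step factor: 77^(-10) ≡ 22 (mod 173).
Scan 100·22^i mod 173 for i = 0, 1, …:
  i=0: 100   i=1: 124   i=2: 133
Match at i=2, j=4: n = 2·10 + 4 = 24.

24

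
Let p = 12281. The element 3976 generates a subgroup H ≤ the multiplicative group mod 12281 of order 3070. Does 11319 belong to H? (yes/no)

no

11319 ∈ ⟨3976⟩ iff 11319^3070 ≡ 1 (mod 12281), since |⟨3976⟩| = 3070.
11319^3070 mod 12281 = 12280.
Since 12280 ≠ 1, 11319 does not lie in the subgroup.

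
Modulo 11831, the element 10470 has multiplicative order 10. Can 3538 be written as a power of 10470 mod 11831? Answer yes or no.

yes

⟨10470⟩ has order 10; its elements mod 11831 are {1, 246, 1361, 3538, 5146, 6685, 8293, 10470, 11585, 11830}.
3538 is in this set.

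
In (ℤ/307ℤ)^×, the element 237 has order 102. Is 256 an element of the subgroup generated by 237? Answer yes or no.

256 ∈ ⟨237⟩ iff 256^102 ≡ 1 (mod 307), since |⟨237⟩| = 102.
256^102 mod 307 = 1.
Since 1 = 1, 256 lies in the subgroup.

yes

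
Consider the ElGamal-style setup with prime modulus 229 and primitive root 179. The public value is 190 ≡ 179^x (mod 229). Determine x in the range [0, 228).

157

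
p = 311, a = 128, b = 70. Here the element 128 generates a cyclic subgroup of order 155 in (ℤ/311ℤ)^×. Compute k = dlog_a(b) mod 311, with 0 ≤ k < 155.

Baby-step giant-step with m = ceil(sqrt(155)) = 13.
Baby table (128^j mod 311 for j=0..12):
  0:1  1:128  2:212  3:79  4:160  5:265  6:21  7:200
  8:98  9:104  10:250  11:278  12:130
Giant step factor: 128^(-13) ≡ 208 (mod 311).
Scan 70·208^i mod 311 for i = 0, 1, …:
  i=0: 70   i=1: 254   i=2: 273   i=3: 182
  i=4: 225   i=5: 150   i=6: 100   i=7: 274
  i=8: 79
Match at i=8, j=3: k = 8·13 + 3 = 107.

107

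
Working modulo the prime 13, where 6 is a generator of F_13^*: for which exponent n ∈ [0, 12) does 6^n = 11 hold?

Successive powers of 6 modulo 13:
  6^0=1  6^1=6  6^2=10  6^3=8  6^4=9  6^5=2
  6^6=12  6^7=7  6^8=3  6^9=5  6^10=4  6^11=11
So 6^11 ≡ 11 (mod 13), giving n = 11.

11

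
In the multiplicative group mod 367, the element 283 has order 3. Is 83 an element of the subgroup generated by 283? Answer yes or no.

yes

83 ∈ ⟨283⟩ iff 83^3 ≡ 1 (mod 367), since |⟨283⟩| = 3.
83^3 mod 367 = 1.
Since 1 = 1, 83 lies in the subgroup.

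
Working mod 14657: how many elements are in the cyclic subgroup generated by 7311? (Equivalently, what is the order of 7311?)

916

The order of 7311 must divide p − 1 = 14656 = 2^6 · 229.
Divisors: 1, 2, 4, 8, 16, 32, 64, 229, 458, 916, 1832, 3664, 7328, 14656.
Check each in increasing order: 7311^1 ≡ 7311;  7311^2 ≡ 11299;  7311^4 ≡ 4931;  7311^8 ≡ 13455;  7311^16 ≡ 8418;  7311^32 ≡ 10786;  7311^64 ≡ 5187;  7311^229 ≡ 3634;  7311^458 ≡ 14656;  7311^916 ≡ 1.
Smallest exponent giving 1 is 916.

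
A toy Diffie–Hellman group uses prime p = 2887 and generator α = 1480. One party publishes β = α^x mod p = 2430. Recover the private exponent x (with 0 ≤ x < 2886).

1718

Baby-step giant-step with m = ceil(sqrt(2886)) = 54.
Baby table (1480^j mod 2887 for j=0..53):
  0:1  1:1480  2:2054  3:2796  4:1009  5:741  6:2507  7:565
  8:1857  9:2823  10:551  11:1346  12:50  13:1825  14:1655  15:1224
  16:1371  17:2406  18:1209  19:2267  20:466  21:2574  22:1567  23:899
  24:2500  25:1753  26:1914  27:573  28:2149  29:1933  30:2710  31:757
  32:204  33:1672  34:401  35:1645  36:859  37:1040  38:429  39:2667
  40:631  41:1379  42:2698  43:319  44:1539  45:2764  46:2728  47:1414
  48:2532  49:34  50:1241  51:548  52:2680  53:2549
Giant step factor: 1480^(-54) ≡ 2726 (mod 2887).
Scan 2430·2726^i mod 2887 for i = 0, 1, …:
  i=0: 2430   i=1: 1402   i=2: 2351   i=3: 2573
  i=4: 1475   i=5: 2146   i=6: 934   i=7: 2637
  i=8: 2719   i=9: 1065     …   i=30: 1156
  i=31: 1539
Match at i=31, j=44: x = 31·54 + 44 = 1718.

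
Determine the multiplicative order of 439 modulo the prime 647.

646

The order of 439 must divide p − 1 = 646 = 2 · 17 · 19.
Divisors: 1, 2, 17, 19, 34, 38, 323, 646.
Check each in increasing order: 439^1 ≡ 439;  439^2 ≡ 562;  439^17 ≡ 543;  439^19 ≡ 429;  439^34 ≡ 464;  439^38 ≡ 293;  439^323 ≡ 646;  439^646 ≡ 1.
Smallest exponent giving 1 is 646.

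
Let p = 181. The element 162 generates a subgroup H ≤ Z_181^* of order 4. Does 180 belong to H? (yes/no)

180 ∈ ⟨162⟩ iff 180^4 ≡ 1 (mod 181), since |⟨162⟩| = 4.
180^4 mod 181 = 1.
Since 1 = 1, 180 lies in the subgroup.

yes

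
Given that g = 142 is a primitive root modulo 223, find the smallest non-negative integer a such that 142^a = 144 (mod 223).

14

Baby-step giant-step with m = ceil(sqrt(222)) = 15.
Baby table (142^j mod 223 for j=0..14):
  0:1  1:142  2:94  3:191  4:139  5:114  6:132  7:12
  8:143  9:13  10:62  11:107  12:30  13:23  14:144
Giant step factor: 142^(-15) ≡ 141 (mod 223).
Scan 144·141^i mod 223 for i = 0, 1, …:
  i=0: 144
Match at i=0, j=14: a = 0·15 + 14 = 14.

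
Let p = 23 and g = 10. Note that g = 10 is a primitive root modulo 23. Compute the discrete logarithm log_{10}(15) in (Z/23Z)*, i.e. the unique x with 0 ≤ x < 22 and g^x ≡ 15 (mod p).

13

Successive powers of 10 modulo 23:
  10^0=1  10^1=10  10^2=8  10^3=11  10^4=18  10^5=19
  10^6=6  10^7=14  10^8=2  10^9=20  10^10=16  10^11=22
  10^12=13  10^13=15
So 10^13 ≡ 15 (mod 23), giving x = 13.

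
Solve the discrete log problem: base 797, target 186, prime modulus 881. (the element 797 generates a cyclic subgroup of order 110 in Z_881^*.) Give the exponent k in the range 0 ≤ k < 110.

Baby-step giant-step with m = ceil(sqrt(110)) = 11.
Baby table (797^j mod 881 for j=0..10):
  0:1  1:797  2:8  3:209  4:64  5:791  6:512  7:161
  8:572  9:407  10:171
Giant step factor: 797^(-11) ≡ 595 (mod 881).
Scan 186·595^i mod 881 for i = 0, 1, …:
  i=0: 186   i=1: 545   i=2: 67   i=3: 220
  i=4: 512
Match at i=4, j=6: k = 4·11 + 6 = 50.

50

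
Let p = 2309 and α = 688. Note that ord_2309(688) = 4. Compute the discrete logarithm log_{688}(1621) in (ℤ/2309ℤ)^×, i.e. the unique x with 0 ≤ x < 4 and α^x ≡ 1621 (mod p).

3

Successive powers of 688 modulo 2309:
  688^0=1  688^1=688  688^2=2308  688^3=1621
So 688^3 ≡ 1621 (mod 2309), giving x = 3.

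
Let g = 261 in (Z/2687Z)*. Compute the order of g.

2686

The order of 261 must divide p − 1 = 2686 = 2 · 17 · 79.
Divisors: 1, 2, 17, 34, 79, 158, 1343, 2686.
Check each in increasing order: 261^1 ≡ 261;  261^2 ≡ 946;  261^17 ≡ 1025;  261^34 ≡ 8;  261^79 ≡ 271;  261^158 ≡ 892;  261^1343 ≡ 2686;  261^2686 ≡ 1.
Smallest exponent giving 1 is 2686.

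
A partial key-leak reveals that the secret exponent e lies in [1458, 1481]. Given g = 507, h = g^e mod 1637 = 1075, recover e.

Compute 507^1458 mod 1637 = 1407, then multiply by 507 repeatedly:
  507^1458=1407  507^1459=1254  507^1460=622  507^1461=1050  507^1462=325
  507^1463=1075
Found 1075 at exponent 1463.

1463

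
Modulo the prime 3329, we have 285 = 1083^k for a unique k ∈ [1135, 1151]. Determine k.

1137

Compute 1083^1135 mod 3329 = 2661, then multiply by 1083 repeatedly:
  1083^1135=2661  1083^1136=2278  1083^1137=285
Found 285 at exponent 1137.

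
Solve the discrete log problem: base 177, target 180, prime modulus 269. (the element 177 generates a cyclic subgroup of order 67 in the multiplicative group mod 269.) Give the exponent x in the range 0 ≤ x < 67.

Successive powers of 177 modulo 269:
  177^0=1  177^1=177  177^2=125  177^3=67  177^4=23  177^5=36
  177^6=185  177^7=196  177^8=260  177^9=21  177^10=220  177^11=204
  177^12=62  177^13=214  177^14=218  177^15=119  177^16=81  177^17=80
  177^18=172  177^19=47  177^20=249  177^21=226  177^22=190  177^23=5
  177^24=78  177^25=87  177^26=66  177^27=115  177^28=180
So 177^28 ≡ 180 (mod 269), giving x = 28.

28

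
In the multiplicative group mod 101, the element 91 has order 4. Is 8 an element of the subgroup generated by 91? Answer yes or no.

no

8 ∈ ⟨91⟩ iff 8^4 ≡ 1 (mod 101), since |⟨91⟩| = 4.
8^4 mod 101 = 56.
Since 56 ≠ 1, 8 does not lie in the subgroup.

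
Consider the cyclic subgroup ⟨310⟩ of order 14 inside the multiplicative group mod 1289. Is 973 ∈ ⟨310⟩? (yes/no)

⟨310⟩ has order 14; its elements mod 1289 are {1, 79, 204, 310, 368, 575, 641, 648, 714, 921, 979, 1085, 1210, 1288}.
973 is not in this set.

no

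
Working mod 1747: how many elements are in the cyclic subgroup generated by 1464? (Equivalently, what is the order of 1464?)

873

The order of 1464 must divide p − 1 = 1746 = 2 · 3^2 · 97.
Divisors: 1, 2, 3, 6, 9, 18, 97, 194, 291, 582, 873, 1746.
Check each in increasing order: 1464^1 ≡ 1464;  1464^2 ≡ 1474;  1464^3 ≡ 391;  1464^6 ≡ 892;  1464^9 ≡ 1119;  1464^18 ≡ 1309;  1464^97 ≡ 472;  1464^194 ≡ 915;  1464^291 ≡ 371;  1464^582 ≡ 1375;  1464^873 ≡ 1.
Smallest exponent giving 1 is 873.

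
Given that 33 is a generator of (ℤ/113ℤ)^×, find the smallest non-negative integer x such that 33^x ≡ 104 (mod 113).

62

Baby-step giant-step with m = ceil(sqrt(112)) = 11.
Baby table (33^j mod 113 for j=0..10):
  0:1  1:33  2:72  3:3  4:99  5:103  6:9  7:71
  8:83  9:27  10:100
Giant step factor: 33^(-11) ≡ 59 (mod 113).
Scan 104·59^i mod 113 for i = 0, 1, …:
  i=0: 104   i=1: 34   i=2: 85   i=3: 43
  i=4: 51   i=5: 71
Match at i=5, j=7: x = 5·11 + 7 = 62.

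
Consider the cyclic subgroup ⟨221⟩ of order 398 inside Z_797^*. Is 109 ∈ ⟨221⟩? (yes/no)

109 ∈ ⟨221⟩ iff 109^398 ≡ 1 (mod 797), since |⟨221⟩| = 398.
109^398 mod 797 = 1.
Since 1 = 1, 109 lies in the subgroup.

yes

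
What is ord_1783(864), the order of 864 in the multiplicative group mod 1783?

1782

The order of 864 must divide p − 1 = 1782 = 2 · 3^4 · 11.
Divisors: 1, 2, 3, 6, 9, 11, 18, 22, 27, 33, 54, 66, 81, 99, 162, 198, 297, 594, 891, 1782.
Check each in increasing order: 864^1 ≡ 864;  864^2 ≡ 1202;  864^3 ≡ 822;  864^6 ≡ 1710;  864^9 ≡ 616;  864^11 ≡ 487;  864^18 ≡ 1460;  864^22 ≡ 30;  864^27 ≡ 728;  864^33 ≡ 346;  864^54 ≡ 433;  864^66 ≡ 255;  864^81 ≡ 1416;  864^99 ≡ 863;  864^162 ≡ 964;  864^198 ≡ 1258;  864^297 ≡ 1590;  864^594 ≡ 1589;  864^891 ≡ 1782;  864^1782 ≡ 1.
Smallest exponent giving 1 is 1782.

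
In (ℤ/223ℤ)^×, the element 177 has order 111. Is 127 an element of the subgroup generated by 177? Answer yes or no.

yes

127 ∈ ⟨177⟩ iff 127^111 ≡ 1 (mod 223), since |⟨177⟩| = 111.
127^111 mod 223 = 1.
Since 1 = 1, 127 lies in the subgroup.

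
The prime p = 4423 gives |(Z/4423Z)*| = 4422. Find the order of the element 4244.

4422

The order of 4244 must divide p − 1 = 4422 = 2 · 3 · 11 · 67.
Divisors: 1, 2, 3, 6, 11, 22, 33, 66, 67, 134, 201, 402, 737, 1474, 2211, 4422.
Check each in increasing order: 4244^1 ≡ 4244;  4244^2 ≡ 1080;  4244^3 ≡ 1292;  4244^6 ≡ 1793;  4244^11 ≡ 1684;  4244^22 ≡ 713;  4244^33 ≡ 2059;  4244^66 ≡ 2247;  4244^67 ≡ 280;  4244^134 ≡ 3209;  4244^201 ≡ 651;  4244^402 ≡ 3616;  4244^737 ≡ 67;  4244^1474 ≡ 66;  4244^2211 ≡ 4422;  4244^4422 ≡ 1.
Smallest exponent giving 1 is 4422.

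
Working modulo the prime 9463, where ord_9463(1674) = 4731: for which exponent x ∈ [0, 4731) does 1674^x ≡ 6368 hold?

Baby-step giant-step with m = ceil(sqrt(4731)) = 69.
Baby table (1674^j mod 9463 for j=0..68):
  0:1  1:1674  2:1228  3:2201  4:3367  5:5873  6:8808  7:1238
  8:15  9:6184  10:8957  11:4626  12:3190  13:2928  14:9101  15:9107
  16:225  17:7593  18:1873  19:3149  20:535  21:6068  22:4033  23:4123
  24:3375  25:339  26:9169  27:9383  28:8025  29:5853  30:3717  31:5067
  32:3310  33:5085  34:5053  35:8263  36:6819  37:2628  38:8440  39:301
  40:2335  41:571  42:91  43:926  44:7655  45:1568  46:3581  47:4515
  48:6636  49:8565  50:1365  51:4427  52:1269  53:4594  54:6400  55:1484
  56:4910  57:5456  58:1549  59:164  60:109  61:2669  62:1370  63:3334
  64:7409  65:6136  66:4309  67:2460  68:1635
Giant step factor: 1674^(-69) ≡ 945 (mod 9463).
Scan 6368·945^i mod 9463 for i = 0, 1, …:
  i=0: 6368   i=1: 8755   i=2: 2813   i=3: 8645
  i=4: 2956   i=5: 1835   i=6: 2346   i=7: 2628
Match at i=7, j=37: x = 7·69 + 37 = 520.

520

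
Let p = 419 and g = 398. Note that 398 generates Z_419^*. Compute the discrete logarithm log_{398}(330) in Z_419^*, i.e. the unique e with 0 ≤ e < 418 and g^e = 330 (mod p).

22

Successive powers of 398 modulo 419:
  398^0=1  398^1=398  398^2=22  398^3=376  398^4=65  398^5=311
  398^6=173  398^7=138  398^8=35  398^9=103  398^10=351  398^11=171
  398^12=180  398^13=410  398^14=189  398^15=221  398^16=387  398^17=253
  398^18=134  398^19=119  398^20=15  398^21=104  398^22=330
So 398^22 ≡ 330 (mod 419), giving e = 22.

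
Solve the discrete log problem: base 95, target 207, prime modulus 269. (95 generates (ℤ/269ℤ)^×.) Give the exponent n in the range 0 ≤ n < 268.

Baby-step giant-step with m = ceil(sqrt(268)) = 17.
Baby table (95^j mod 269 for j=0..16):
  0:1  1:95  2:148  3:72  4:115  5:165  6:73  7:210
  8:44  9:145  10:56  11:209  12:218  13:266  14:253  15:94
  16:53
Giant step factor: 95^(-17) ≡ 46 (mod 269).
Scan 207·46^i mod 269 for i = 0, 1, …:
  i=0: 207   i=1: 107   i=2: 80   i=3: 183
  i=4: 79   i=5: 137   i=6: 115
Match at i=6, j=4: n = 6·17 + 4 = 106.

106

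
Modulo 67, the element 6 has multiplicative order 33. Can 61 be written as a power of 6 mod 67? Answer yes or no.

61 ∈ ⟨6⟩ iff 61^33 ≡ 1 (mod 67), since |⟨6⟩| = 33.
61^33 mod 67 = 66.
Since 66 ≠ 1, 61 does not lie in the subgroup.

no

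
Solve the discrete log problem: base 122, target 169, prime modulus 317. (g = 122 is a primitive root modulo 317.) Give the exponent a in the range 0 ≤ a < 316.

Baby-step giant-step with m = ceil(sqrt(316)) = 18.
Baby table (122^j mod 317 for j=0..17):
  0:1  1:122  2:302  3:72  4:225  5:188  6:112  7:33
  8:222  9:139  10:157  11:134  12:181  13:209  14:138  15:35
  16:149  17:109
Giant step factor: 122^(-18) ≡ 99 (mod 317).
Scan 169·99^i mod 317 for i = 0, 1, …:
  i=0: 169   i=1: 247   i=2: 44   i=3: 235
  i=4: 124   i=5: 230   i=6: 263   i=7: 43
  i=8: 136   i=9: 150     …   i=16: 252
  i=17: 222
Match at i=17, j=8: a = 17·18 + 8 = 314.

314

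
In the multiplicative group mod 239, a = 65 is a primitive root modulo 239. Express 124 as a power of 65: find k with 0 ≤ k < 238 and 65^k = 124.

128

Baby-step giant-step with m = ceil(sqrt(238)) = 16.
Baby table (65^j mod 239 for j=0..15):
  0:1  1:65  2:162  3:14  4:193  5:117  6:196  7:73
  8:204  9:115  10:66  11:227  12:176  13:207  14:71  15:74
Giant step factor: 65^(-16) ≡ 8 (mod 239).
Scan 124·8^i mod 239 for i = 0, 1, …:
  i=0: 124   i=1: 36   i=2: 49   i=3: 153
  i=4: 29   i=5: 232   i=6: 183   i=7: 30
  i=8: 1
Match at i=8, j=0: k = 8·16 + 0 = 128.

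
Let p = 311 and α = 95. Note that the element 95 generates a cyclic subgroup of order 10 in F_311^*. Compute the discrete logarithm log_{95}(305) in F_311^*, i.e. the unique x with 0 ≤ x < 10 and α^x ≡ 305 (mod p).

7

Successive powers of 95 modulo 311:
  95^0=1  95^1=95  95^2=6  95^3=259  95^4=36  95^5=310
  95^6=216  95^7=305
So 95^7 ≡ 305 (mod 311), giving x = 7.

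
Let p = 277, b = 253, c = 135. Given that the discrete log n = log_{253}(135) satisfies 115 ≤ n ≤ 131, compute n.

131

Compute 253^115 mod 277 = 242, then multiply by 253 repeatedly:
  253^115=242  253^116=9  253^117=61  253^118=198  253^119=234
  253^120=201  253^121=162  253^122=267  253^123=240  253^124=57
  253^125=17  253^126=146  253^127=97  253^128=165  253^129=195
  253^130=29  253^131=135
Found 135 at exponent 131.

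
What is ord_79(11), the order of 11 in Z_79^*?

The order of 11 must divide p − 1 = 78 = 2 · 3 · 13.
Divisors: 1, 2, 3, 6, 13, 26, 39, 78.
Check each in increasing order: 11^1 ≡ 11;  11^2 ≡ 42;  11^3 ≡ 67;  11^6 ≡ 65;  11^13 ≡ 23;  11^26 ≡ 55;  11^39 ≡ 1.
Smallest exponent giving 1 is 39.

39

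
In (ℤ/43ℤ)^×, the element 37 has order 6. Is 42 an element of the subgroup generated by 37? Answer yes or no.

⟨37⟩ has order 6; its elements mod 43 are {1, 6, 7, 36, 37, 42}.
42 is in this set.

yes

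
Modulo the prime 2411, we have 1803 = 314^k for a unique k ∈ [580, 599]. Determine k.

Compute 314^580 mod 2411 = 1070, then multiply by 314 repeatedly:
  314^580=1070  314^581=851  314^582=2004  314^583=2396  314^584=112
  314^585=1414  314^586=372  314^587=1080  314^588=1580  314^589=1865
  314^590=2148  314^591=1803
Found 1803 at exponent 591.

591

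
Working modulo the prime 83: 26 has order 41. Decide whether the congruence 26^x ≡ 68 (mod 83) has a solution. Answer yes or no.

68 ∈ ⟨26⟩ iff 68^41 ≡ 1 (mod 83), since |⟨26⟩| = 41.
68^41 mod 83 = 1.
Since 1 = 1, 68 lies in the subgroup.

yes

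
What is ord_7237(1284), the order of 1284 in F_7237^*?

The order of 1284 must divide p − 1 = 7236 = 2^2 · 3^3 · 67.
Divisors: 1, 2, 3, 4, 6, 9, 12, 18, 27, 36, 54, 67, 108, 134, 201, 268, 402, 603, 804, 1206, 1809, 2412, 3618, 7236.
Check each in increasing order: 1284^1 ≡ 1284;  1284^2 ≡ 5857;  1284^3 ≡ 1145;  1284^4 ≡ 1069;  1284^6 ≡ 1128;  1284^9 ≡ 3374;  1284^12 ≡ 5909;  1284^18 ≡ 75;  1284^27 ≡ 6992;  1284^36 ≡ 5625;  1284^54 ≡ 2129;  1284^67 ≡ 5991;  1284^108 ≡ 2279;  1284^134 ≡ 3798;  1284^201 ≡ 690;  1284^268 ≡ 1463;  1284^402 ≡ 5695;  1284^603 ≡ 7096;  1284^804 ≡ 4028;  1284^1206 ≡ 5407;  1284^1809 ≡ 4735;  1284^2412 ≡ 5406;  1284^3618 ≡ 7236;  1284^7236 ≡ 1.
Smallest exponent giving 1 is 7236.

7236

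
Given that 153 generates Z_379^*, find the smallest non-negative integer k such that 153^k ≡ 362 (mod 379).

62

Baby-step giant-step with m = ceil(sqrt(378)) = 20.
Baby table (153^j mod 379 for j=0..19):
  0:1  1:153  2:290  3:27  4:341  5:250  6:350  7:111
  8:307  9:354  10:344  11:330  12:83  13:192  14:193  15:346
  16:257  17:284  18:246  19:117
Giant step factor: 153^(-20) ≡ 56 (mod 379).
Scan 362·56^i mod 379 for i = 0, 1, …:
  i=0: 362   i=1: 185   i=2: 127   i=3: 290
Match at i=3, j=2: k = 3·20 + 2 = 62.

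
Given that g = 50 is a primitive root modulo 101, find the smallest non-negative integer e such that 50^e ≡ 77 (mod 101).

Baby-step giant-step with m = ceil(sqrt(100)) = 10.
Baby table (50^j mod 101 for j=0..9):
  0:1  1:50  2:76  3:63  4:19  5:41  6:30  7:86
  8:58  9:72
Giant step factor: 50^(-10) ≡ 14 (mod 101).
Scan 77·14^i mod 101 for i = 0, 1, …:
  i=0: 77   i=1: 68   i=2: 43   i=3: 97
  i=4: 45   i=5: 24   i=6: 33   i=7: 58
Match at i=7, j=8: e = 7·10 + 8 = 78.

78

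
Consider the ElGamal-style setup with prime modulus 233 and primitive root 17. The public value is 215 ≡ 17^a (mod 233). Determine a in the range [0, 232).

146

Baby-step giant-step with m = ceil(sqrt(232)) = 16.
Baby table (17^j mod 233 for j=0..15):
  0:1  1:17  2:56  3:20  4:107  5:188  6:167  7:43
  8:32  9:78  10:161  11:174  12:162  13:191  14:218  15:211
Giant step factor: 17^(-16) ≡ 38 (mod 233).
Scan 215·38^i mod 233 for i = 0, 1, …:
  i=0: 215   i=1: 15   i=2: 104   i=3: 224
  i=4: 124   i=5: 52   i=6: 112   i=7: 62
  i=8: 26   i=9: 56
Match at i=9, j=2: a = 9·16 + 2 = 146.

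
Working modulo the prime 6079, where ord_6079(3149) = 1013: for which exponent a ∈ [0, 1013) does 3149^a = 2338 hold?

Baby-step giant-step with m = ceil(sqrt(1013)) = 32.
Baby table (3149^j mod 6079 for j=0..31):
  0:1  1:3149  2:1352  3:2148  4:4204  5:4413  6:6022  7:2877
  8:1963  9:5223  10:3532  11:3777  12:3249  13:144  14:3610  15:160
  16:5362  17:3555  18:3256  19:3950  20:916  21:3038  22:4395  23:4051
  24:2857  25:5852  26:2499  27:3125  28:4803  29:95  30:1284  31:781
Giant step factor: 3149^(-32) ≡ 4947 (mod 6079).
Scan 2338·4947^i mod 6079 for i = 0, 1, …:
  i=0: 2338   i=1: 3828   i=2: 1031   i=3: 76
  i=4: 5153   i=5: 2644   i=6: 3939   i=7: 3038
Match at i=7, j=21: a = 7·32 + 21 = 245.

245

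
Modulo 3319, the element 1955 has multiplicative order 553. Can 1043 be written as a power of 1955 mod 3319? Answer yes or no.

yes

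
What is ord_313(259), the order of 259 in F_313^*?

12

The order of 259 must divide p − 1 = 312 = 2^3 · 3 · 13.
Divisors: 1, 2, 3, 4, 6, 8, 12, 13, 24, 26, 39, 52, 78, 104, 156, 312.
Check each in increasing order: 259^1 ≡ 259;  259^2 ≡ 99;  259^3 ≡ 288;  259^4 ≡ 98;  259^6 ≡ 312;  259^8 ≡ 214;  259^12 ≡ 1.
Smallest exponent giving 1 is 12.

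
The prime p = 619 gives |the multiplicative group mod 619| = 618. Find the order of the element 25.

309

The order of 25 must divide p − 1 = 618 = 2 · 3 · 103.
Divisors: 1, 2, 3, 6, 103, 206, 309, 618.
Check each in increasing order: 25^1 ≡ 25;  25^2 ≡ 6;  25^3 ≡ 150;  25^6 ≡ 216;  25^103 ≡ 366;  25^206 ≡ 252;  25^309 ≡ 1.
Smallest exponent giving 1 is 309.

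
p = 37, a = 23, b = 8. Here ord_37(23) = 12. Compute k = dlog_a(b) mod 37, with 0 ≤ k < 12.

5

Successive powers of 23 modulo 37:
  23^0=1  23^1=23  23^2=11  23^3=31  23^4=10  23^5=8
So 23^5 ≡ 8 (mod 37), giving k = 5.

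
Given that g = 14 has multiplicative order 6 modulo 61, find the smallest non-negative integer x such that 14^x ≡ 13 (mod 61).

2

Successive powers of 14 modulo 61:
  14^0=1  14^1=14  14^2=13
So 14^2 ≡ 13 (mod 61), giving x = 2.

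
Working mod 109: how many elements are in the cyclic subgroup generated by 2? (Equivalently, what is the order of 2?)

36

The order of 2 must divide p − 1 = 108 = 2^2 · 3^3.
Divisors: 1, 2, 3, 4, 6, 9, 12, 18, 27, 36, 54, 108.
Check each in increasing order: 2^1 ≡ 2;  2^2 ≡ 4;  2^3 ≡ 8;  2^4 ≡ 16;  2^6 ≡ 64;  2^9 ≡ 76;  2^12 ≡ 63;  2^18 ≡ 108;  2^27 ≡ 33;  2^36 ≡ 1.
Smallest exponent giving 1 is 36.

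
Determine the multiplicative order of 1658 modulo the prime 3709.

The order of 1658 must divide p − 1 = 3708 = 2^2 · 3^2 · 103.
Divisors: 1, 2, 3, 4, 6, 9, 12, 18, 36, 103, 206, 309, 412, 618, 927, 1236, 1854, 3708.
Check each in increasing order: 1658^1 ≡ 1658;  1658^2 ≡ 595;  1658^3 ≡ 3625;  1658^4 ≡ 1670;  1658^6 ≡ 3347;  1658^9 ≡ 736;  1658^12 ≡ 1229;  1658^18 ≡ 182;  1658^36 ≡ 3452;  1658^103 ≡ 138;  1658^206 ≡ 499;  1658^309 ≡ 2100;  1658^412 ≡ 498;  1658^618 ≡ 3708;  1658^927 ≡ 1609;  1658^1236 ≡ 1.
Smallest exponent giving 1 is 1236.

1236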